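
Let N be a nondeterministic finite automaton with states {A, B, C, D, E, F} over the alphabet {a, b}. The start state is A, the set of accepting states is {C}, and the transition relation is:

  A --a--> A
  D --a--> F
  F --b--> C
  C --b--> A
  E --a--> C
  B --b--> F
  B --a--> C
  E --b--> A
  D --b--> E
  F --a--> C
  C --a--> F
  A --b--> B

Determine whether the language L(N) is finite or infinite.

infinite

State A is reachable from the start and can reach an accepting state, and it lies on the cycle A → A.
Traversing that cycle any number of times yields accepted strings of unbounded length, so the language is infinite.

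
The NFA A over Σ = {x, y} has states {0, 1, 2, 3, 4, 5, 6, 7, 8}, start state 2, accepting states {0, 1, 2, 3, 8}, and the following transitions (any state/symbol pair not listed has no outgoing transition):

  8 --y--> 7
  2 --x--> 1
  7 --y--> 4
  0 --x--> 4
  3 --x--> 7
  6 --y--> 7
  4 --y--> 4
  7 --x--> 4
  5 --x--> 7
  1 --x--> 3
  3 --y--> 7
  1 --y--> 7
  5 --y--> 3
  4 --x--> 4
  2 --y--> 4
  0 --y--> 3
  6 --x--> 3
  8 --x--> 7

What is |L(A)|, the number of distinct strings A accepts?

3

The useful subgraph on states {1, 2, 3} is acyclic, so L(A) is finite; the longest accepting path visits 3 useful states, giving maximum string length 2.
Counting accepting paths from 2 by length: 1 of length 0, 1 of length 1, 1 of length 2. Total 3.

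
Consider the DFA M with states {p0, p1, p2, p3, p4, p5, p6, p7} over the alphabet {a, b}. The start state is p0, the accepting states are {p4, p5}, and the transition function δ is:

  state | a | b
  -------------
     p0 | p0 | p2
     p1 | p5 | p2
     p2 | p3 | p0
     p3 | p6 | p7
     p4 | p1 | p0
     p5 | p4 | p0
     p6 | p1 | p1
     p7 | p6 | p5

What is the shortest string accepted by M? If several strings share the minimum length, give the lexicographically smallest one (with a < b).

A breadth-first search from p0 reaches an accepting state first via the path p0 → p2 → p3 → p7 → p5 on input babb.
No string of length < 4 is accepted (BFS exhausts all shorter strings without reaching an accepting state), and babb is the lexicographically least accepting string of length 4.

babb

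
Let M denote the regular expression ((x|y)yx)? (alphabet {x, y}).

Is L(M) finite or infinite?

finite

The expression contains no Kleene star (every subexpression denotes a finite set), so L(M) is finite.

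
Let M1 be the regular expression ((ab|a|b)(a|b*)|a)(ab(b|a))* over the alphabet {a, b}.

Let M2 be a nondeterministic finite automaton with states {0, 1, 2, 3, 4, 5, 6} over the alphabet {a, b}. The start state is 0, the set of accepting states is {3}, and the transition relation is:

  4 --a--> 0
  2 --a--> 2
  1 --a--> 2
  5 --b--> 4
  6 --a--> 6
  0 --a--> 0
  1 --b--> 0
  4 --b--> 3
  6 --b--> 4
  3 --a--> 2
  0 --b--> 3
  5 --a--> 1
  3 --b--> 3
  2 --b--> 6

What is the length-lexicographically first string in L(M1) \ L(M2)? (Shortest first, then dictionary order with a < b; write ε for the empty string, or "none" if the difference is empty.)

The string a is accepted by M1 but not by M2.
No shorter string lies in the difference, and a is the lexicographically first length-1 string in L(M1) \ L(M2).

a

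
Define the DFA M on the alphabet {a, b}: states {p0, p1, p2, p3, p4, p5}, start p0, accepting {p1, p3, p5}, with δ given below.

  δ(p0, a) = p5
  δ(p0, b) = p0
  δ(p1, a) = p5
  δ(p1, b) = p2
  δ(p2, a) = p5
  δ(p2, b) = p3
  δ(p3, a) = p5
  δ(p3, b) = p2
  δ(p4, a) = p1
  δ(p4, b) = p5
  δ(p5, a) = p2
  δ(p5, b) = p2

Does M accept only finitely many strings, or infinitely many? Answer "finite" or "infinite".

State p0 is reachable from the start and can reach an accepting state, and it lies on the cycle p0 → p0.
Traversing that cycle any number of times yields accepted strings of unbounded length, so the language is infinite.

infinite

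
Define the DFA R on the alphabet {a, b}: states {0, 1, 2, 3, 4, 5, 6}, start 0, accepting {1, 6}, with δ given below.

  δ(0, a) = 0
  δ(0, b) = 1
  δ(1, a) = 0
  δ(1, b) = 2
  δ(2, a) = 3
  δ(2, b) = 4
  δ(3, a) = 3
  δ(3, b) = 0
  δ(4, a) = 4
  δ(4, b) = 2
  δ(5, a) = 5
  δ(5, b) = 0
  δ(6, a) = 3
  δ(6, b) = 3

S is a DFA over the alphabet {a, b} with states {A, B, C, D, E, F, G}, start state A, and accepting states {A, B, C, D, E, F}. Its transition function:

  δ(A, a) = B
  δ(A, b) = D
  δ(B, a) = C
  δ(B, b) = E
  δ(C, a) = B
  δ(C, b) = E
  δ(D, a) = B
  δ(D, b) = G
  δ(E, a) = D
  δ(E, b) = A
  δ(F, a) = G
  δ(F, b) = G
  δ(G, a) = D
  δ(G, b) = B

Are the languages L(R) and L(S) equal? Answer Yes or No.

The string abab is accepted by R but rejected by S.
So L(R) ≠ L(S).

No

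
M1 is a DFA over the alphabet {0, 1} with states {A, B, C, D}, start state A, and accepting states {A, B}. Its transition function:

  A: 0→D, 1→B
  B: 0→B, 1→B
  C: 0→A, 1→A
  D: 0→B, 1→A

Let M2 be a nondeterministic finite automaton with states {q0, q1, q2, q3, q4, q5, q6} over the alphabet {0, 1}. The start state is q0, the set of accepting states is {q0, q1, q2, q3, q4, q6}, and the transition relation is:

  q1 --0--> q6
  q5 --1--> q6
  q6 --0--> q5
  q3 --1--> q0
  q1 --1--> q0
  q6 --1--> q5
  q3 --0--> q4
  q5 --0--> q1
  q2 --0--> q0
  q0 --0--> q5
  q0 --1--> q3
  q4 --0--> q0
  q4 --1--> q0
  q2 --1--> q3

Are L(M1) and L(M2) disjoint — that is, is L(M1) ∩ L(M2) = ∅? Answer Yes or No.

No

The empty string ε is accepted by both M1 and M2.
Hence L(M1) ∩ L(M2) ≠ ∅.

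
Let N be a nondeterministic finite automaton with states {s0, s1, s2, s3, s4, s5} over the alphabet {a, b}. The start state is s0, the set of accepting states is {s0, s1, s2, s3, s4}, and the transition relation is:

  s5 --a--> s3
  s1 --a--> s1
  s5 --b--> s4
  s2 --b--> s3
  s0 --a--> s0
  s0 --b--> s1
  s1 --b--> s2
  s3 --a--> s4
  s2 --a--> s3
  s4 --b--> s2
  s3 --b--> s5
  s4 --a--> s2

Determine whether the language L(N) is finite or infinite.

State s0 is reachable from the start and can reach an accepting state, and it lies on the cycle s0 → s0.
Traversing that cycle any number of times yields accepted strings of unbounded length, so the language is infinite.

infinite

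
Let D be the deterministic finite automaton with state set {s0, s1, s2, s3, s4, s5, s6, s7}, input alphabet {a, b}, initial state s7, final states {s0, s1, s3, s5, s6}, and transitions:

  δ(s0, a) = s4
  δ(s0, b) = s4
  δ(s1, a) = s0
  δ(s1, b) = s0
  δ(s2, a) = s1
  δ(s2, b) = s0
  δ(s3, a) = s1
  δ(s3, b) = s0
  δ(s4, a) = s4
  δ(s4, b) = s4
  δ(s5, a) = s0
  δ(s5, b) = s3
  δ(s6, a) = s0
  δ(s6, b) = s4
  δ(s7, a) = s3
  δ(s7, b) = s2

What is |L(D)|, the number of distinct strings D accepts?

9

The useful subgraph on states {s0, s1, s2, s3, s7} is acyclic, so L(D) is finite; the longest accepting path visits 4 useful states, giving maximum string length 3.
Counting accepting paths from s7 by length: 1 of length 1, 4 of length 2, 4 of length 3. Total 9.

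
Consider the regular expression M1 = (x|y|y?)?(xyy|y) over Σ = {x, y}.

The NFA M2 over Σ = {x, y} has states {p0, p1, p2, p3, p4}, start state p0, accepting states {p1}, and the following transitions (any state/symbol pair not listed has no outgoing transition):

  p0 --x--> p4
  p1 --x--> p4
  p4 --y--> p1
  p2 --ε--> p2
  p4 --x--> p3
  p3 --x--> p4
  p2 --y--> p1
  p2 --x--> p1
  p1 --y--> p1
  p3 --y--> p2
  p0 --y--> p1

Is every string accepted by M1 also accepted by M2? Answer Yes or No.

Yes

Converting the expression M1 to a DFA (subset construction, then merging equivalent states) gives the minimal DFA with states {r0, r1, r2, r3, r4, r5, r6, r7}, start state r0, accepting states {r2, r4, r5} and transitions r0: x→r1, y→r2; r1: x→r3, y→r4; r2: x→r3, y→r5; r3: x→r6, y→r7; r4: x→r6, y→r5; r5: x→r6, y→r6; r6: x→r6, y→r6; r7: x→r6, y→r5.
Exploring the product automaton M1 × M2 from the start pair (r0, p0), following both machines on each input symbol, reaches 13 state pairs: (r0, p0), (r1, p4), (r2, p1), (r3, p3), (r4, p1), (r3, p4), (r5, p1), (r6, p4), (r7, p2), (r6, p3), (r7, p1), (r6, p1), (r6, p2).
M1 accepts in {r2, r4, r5} and M2 accepts in {p1}. The reachable pairs whose M1-component is accepting are (r2, p1), (r4, p1), (r5, p1); in each of them the M2-component is accepting too, so the product for L(M1) \ L(M2) (M1-component accepting, M2-component rejecting) has no reachable accepting pair and the difference is empty.
Hence every string in L(M1) is also in L(M2).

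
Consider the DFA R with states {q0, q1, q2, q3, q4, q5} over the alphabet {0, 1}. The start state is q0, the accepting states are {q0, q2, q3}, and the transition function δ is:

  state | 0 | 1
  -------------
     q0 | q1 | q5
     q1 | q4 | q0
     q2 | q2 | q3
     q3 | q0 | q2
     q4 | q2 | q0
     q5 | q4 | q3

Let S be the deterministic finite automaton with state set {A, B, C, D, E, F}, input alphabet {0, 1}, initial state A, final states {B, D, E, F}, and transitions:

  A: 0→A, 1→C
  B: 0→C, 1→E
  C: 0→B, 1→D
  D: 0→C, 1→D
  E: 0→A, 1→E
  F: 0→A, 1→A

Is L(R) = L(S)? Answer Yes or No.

No

The empty string ε is accepted by R but rejected by S.
So L(R) ≠ L(S).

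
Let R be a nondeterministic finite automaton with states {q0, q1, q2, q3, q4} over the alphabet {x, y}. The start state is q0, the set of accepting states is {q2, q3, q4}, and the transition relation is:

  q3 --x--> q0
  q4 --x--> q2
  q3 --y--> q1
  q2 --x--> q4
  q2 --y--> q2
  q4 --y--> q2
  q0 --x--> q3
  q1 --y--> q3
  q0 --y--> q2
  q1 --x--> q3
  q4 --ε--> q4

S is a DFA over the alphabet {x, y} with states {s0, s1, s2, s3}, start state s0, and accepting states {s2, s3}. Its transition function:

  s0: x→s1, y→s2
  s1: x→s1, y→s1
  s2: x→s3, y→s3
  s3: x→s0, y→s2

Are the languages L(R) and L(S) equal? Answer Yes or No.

No

The string x is accepted by R but rejected by S.
So L(R) ≠ L(S).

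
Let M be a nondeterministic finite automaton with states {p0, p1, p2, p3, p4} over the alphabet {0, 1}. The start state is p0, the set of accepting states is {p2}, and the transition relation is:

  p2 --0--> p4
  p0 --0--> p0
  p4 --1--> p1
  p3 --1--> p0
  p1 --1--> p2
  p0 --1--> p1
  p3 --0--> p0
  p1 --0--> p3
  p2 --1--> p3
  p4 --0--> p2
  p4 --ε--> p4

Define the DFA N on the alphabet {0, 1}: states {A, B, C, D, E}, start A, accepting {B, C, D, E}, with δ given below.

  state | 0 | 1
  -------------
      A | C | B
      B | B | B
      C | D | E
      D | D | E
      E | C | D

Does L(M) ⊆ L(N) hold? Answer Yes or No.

Exploring the product automaton M × N from the start pair (p0, A), following both machines on each input symbol, reaches 18 state pairs: (p0, A), (p0, C), (p1, B), (p0, D), (p1, E), (p3, B), (p2, B), (p3, C), (p2, D), (p0, B), (p4, B), (p0, E), (p4, D), (p3, E), (p1, D), (p3, D), (p2, E), (p4, C).
M accepts in {p2} and N accepts in {B, C, D, E}. The reachable pairs whose M-component is accepting are (p2, B), (p2, D), (p2, E); in each of them the N-component is accepting too, so the product for L(M) \ L(N) (M-component accepting, N-component rejecting) has no reachable accepting pair and the difference is empty.
Hence every string in L(M) is also in L(N).

Yes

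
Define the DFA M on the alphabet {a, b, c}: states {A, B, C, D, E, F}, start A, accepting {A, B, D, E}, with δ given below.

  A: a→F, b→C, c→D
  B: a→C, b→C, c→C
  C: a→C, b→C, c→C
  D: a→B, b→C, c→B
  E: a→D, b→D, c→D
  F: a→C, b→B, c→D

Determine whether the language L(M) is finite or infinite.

The useful states (reachable from A and able to reach an accepting state) are {A, B, D, F}.
Restricted to these states the transition graph has no cycle, so every accepting path has bounded length and L is finite.

finite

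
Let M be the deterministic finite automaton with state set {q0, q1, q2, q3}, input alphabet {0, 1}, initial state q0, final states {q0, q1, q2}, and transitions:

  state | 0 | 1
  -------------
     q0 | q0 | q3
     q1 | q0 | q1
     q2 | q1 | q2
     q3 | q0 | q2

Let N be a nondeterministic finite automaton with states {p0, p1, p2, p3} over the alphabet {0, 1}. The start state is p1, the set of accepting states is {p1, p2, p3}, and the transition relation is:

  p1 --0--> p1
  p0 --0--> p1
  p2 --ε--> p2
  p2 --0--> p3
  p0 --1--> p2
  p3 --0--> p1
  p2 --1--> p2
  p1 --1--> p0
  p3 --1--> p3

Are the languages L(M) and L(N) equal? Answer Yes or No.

Yes

Exploring the product automaton M × N from the start pair (q0, p1), following both machines on each input symbol, reaches 4 state pairs: (q0, p1), (q3, p0), (q2, p2), (q1, p3).
M accepts in {q0, q1, q2} and N accepts in {p1, p2, p3}. In every reachable pair the two components are either both accepting — (q0, p1), (q2, p2), (q1, p3) — or both non-accepting, so no string is accepted by exactly one of the machines: L(M) \ L(N) and L(N) \ L(M) are both empty.
Hence every string is accepted by M iff it is accepted by N, and the two languages coincide.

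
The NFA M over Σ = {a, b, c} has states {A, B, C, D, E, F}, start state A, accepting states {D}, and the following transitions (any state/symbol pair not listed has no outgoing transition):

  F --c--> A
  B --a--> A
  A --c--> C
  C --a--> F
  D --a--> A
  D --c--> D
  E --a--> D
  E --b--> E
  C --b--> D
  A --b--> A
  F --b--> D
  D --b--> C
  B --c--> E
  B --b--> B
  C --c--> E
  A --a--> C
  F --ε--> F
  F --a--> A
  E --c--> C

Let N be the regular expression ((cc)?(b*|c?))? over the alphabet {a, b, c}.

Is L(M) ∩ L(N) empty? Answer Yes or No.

Converting the expression N to a DFA (subset construction, then merging equivalent states) gives the minimal DFA with states {n0, n1, n2, n3, n4, n5}, start state n0, accepting states {n0, n2, n3, n4, n5} and transitions n0: a→n1, b→n2, c→n3; n1: a→n1, b→n1, c→n1; n2: a→n1, b→n2, c→n1; n3: a→n1, b→n1, c→n4; n4: a→n1, b→n2, c→n5; n5: a→n1, b→n1, c→n1.
Exploring the product automaton M × N from the start pair (A, n0), following both machines on each input symbol, reaches 11 state pairs: (A, n0), (C, n1), (A, n2), (C, n3), (F, n1), (D, n1), (E, n1), (E, n4), (A, n1), (E, n2), (C, n5).
M accepts in {D} and N accepts in {n0, n2, n3, n4, n5}; no reachable pair has both components accepting, so no string drives both machines to acceptance simultaneously and L(M) ∩ L(N) = ∅.
So no string is accepted by both, and the intersection is empty.

Yes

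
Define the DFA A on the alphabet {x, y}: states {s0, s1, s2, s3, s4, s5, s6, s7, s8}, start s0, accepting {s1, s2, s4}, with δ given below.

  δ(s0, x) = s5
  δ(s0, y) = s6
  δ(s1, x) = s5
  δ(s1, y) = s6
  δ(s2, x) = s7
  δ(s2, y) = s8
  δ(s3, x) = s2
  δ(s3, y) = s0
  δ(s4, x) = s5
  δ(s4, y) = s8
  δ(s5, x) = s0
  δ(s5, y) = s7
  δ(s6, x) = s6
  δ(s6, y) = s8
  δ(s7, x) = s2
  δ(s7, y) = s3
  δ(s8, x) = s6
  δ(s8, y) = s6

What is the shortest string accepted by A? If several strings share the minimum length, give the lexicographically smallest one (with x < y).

A breadth-first search from s0 reaches an accepting state first via the path s0 → s5 → s7 → s2 on input xyx.
No string of length < 3 is accepted (BFS exhausts all shorter strings without reaching an accepting state), and xyx is the lexicographically least accepting string of length 3.

xyx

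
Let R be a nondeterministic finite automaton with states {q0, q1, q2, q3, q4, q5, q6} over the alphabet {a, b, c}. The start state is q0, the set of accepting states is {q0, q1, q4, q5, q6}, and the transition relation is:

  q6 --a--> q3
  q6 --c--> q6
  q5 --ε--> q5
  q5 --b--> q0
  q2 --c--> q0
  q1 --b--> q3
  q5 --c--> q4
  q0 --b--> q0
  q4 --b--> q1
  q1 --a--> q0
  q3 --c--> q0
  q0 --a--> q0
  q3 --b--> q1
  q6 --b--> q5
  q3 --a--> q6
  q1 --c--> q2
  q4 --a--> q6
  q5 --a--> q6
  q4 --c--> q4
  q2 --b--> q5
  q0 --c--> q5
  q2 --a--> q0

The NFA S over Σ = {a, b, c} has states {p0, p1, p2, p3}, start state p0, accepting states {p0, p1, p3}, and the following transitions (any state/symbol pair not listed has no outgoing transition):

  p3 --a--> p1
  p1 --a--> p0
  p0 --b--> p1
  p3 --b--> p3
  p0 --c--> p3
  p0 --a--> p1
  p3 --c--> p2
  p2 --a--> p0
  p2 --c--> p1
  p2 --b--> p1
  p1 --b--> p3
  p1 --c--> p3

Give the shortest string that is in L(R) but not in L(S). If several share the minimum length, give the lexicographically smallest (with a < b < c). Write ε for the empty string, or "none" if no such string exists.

cc

The string cc is accepted by R but not by S.
No shorter string lies in the difference, and cc is the lexicographically first length-2 string in L(R) \ L(S).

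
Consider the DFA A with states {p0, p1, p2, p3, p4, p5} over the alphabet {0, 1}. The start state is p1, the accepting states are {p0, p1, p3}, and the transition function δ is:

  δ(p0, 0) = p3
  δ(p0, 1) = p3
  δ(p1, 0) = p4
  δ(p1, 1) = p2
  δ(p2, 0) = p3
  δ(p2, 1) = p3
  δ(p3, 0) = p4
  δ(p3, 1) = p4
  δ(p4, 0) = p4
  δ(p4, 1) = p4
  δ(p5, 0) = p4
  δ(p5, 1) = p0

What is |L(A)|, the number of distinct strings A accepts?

The useful subgraph on states {p1, p2, p3} is acyclic, so L(A) is finite; the longest accepting path visits 3 useful states, giving maximum string length 2.
Counting accepting paths from p1 by length: 1 of length 0, 2 of length 2. Total 3.

3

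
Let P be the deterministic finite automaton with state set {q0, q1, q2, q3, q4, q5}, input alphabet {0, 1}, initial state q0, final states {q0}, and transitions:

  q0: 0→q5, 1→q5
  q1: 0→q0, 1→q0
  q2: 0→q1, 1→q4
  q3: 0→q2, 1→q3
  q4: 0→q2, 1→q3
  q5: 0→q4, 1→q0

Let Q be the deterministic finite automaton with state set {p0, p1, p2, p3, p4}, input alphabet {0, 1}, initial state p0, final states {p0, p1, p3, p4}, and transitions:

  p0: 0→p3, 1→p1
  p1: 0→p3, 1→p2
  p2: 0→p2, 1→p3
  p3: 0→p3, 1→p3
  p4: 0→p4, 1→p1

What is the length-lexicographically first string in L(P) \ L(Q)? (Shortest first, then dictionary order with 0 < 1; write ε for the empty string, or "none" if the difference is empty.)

11

The string 11 is accepted by P but not by Q.
No shorter string lies in the difference, and 11 is the lexicographically first length-2 string in L(P) \ L(Q).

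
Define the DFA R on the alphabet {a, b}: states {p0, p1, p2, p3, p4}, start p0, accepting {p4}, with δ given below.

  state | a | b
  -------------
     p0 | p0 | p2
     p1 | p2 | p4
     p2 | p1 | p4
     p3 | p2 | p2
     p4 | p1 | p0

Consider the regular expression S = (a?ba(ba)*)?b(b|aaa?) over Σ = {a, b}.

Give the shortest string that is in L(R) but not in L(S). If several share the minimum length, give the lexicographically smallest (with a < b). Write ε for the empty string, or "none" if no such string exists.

The string abb is accepted by R but not by S.
No shorter string lies in the difference, and abb is the lexicographically first length-3 string in L(R) \ L(S).

abb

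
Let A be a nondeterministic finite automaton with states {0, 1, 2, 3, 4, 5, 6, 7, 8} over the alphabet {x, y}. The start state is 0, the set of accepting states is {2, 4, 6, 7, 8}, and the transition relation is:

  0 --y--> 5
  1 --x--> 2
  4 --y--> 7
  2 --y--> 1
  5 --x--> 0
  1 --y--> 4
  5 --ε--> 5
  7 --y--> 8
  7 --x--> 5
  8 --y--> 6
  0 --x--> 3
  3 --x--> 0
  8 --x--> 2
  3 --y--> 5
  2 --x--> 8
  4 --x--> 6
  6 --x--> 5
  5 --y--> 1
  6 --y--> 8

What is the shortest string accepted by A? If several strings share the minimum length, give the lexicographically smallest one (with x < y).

yyx

A breadth-first search from 0 reaches an accepting state first via the path 0 → 5 → 1 → 2 on input yyx.
No string of length < 3 is accepted (BFS exhausts all shorter strings without reaching an accepting state), and yyx is the lexicographically least accepting string of length 3.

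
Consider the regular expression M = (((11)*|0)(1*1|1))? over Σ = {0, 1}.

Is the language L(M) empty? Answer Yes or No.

No

The empty string ε matches the expression, so it belongs to L(M).
Since L(M) contains at least one string, it is not empty.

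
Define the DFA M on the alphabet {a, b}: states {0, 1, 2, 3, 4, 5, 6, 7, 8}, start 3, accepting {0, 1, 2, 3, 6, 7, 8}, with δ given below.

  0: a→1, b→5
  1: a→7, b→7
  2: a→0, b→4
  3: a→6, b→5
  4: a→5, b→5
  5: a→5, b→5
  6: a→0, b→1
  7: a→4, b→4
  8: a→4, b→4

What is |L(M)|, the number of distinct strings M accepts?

The useful subgraph on states {0, 1, 3, 6, 7} is acyclic, so L(M) is finite; the longest accepting path visits 5 useful states, giving maximum string length 4.
Counting accepting paths from 3 by length: 1 of length 0, 1 of length 1, 2 of length 2, 3 of length 3, 2 of length 4. Total 9.

9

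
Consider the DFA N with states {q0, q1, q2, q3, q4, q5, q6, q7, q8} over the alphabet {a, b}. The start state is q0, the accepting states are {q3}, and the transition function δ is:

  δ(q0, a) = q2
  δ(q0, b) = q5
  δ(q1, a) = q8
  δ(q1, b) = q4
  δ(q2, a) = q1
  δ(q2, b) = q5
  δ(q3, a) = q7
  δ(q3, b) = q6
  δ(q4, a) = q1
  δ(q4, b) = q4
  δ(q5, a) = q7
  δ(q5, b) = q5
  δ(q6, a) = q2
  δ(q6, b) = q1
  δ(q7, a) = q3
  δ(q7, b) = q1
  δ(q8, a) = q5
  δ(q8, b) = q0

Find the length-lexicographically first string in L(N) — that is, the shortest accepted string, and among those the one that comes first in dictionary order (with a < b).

baa

A breadth-first search from q0 reaches an accepting state first via the path q0 → q5 → q7 → q3 on input baa.
No string of length < 3 is accepted (BFS exhausts all shorter strings without reaching an accepting state), and baa is the lexicographically least accepting string of length 3.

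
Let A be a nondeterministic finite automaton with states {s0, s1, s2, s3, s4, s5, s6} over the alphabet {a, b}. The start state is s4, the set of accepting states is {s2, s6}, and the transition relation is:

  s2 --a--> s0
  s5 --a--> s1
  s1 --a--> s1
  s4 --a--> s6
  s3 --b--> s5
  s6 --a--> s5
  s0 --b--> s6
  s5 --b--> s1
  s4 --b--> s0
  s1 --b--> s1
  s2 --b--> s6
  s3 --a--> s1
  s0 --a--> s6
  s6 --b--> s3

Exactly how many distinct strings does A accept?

3

The useful subgraph on states {s0, s4, s6} is acyclic, so L(A) is finite; the longest accepting path visits 3 useful states, giving maximum string length 2.
Counting accepting paths from s4 by length: 1 of length 1, 2 of length 2. Total 3.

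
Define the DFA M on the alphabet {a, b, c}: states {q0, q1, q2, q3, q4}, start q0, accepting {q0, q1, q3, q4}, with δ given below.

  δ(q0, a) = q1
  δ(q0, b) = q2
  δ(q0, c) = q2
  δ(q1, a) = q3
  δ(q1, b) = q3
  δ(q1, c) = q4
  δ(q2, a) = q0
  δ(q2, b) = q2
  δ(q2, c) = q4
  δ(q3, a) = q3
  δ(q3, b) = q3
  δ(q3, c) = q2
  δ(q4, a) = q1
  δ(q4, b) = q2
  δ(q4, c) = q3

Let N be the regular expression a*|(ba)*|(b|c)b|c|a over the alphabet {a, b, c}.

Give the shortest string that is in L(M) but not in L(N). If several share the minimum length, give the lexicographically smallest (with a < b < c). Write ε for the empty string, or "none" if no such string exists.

The string ab is accepted by M but not by N.
No shorter string lies in the difference, and ab is the lexicographically first length-2 string in L(M) \ L(N).

ab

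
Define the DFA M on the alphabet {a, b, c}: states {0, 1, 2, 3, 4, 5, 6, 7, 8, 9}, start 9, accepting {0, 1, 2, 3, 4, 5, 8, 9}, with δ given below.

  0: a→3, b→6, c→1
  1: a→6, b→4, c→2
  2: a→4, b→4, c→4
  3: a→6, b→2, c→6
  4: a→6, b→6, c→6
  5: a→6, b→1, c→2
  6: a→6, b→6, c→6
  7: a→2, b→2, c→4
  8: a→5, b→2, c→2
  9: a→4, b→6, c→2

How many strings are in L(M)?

6

The useful subgraph on states {2, 4, 9} is acyclic, so L(M) is finite; the longest accepting path visits 3 useful states, giving maximum string length 2.
Counting accepting paths from 9 by length: 1 of length 0, 2 of length 1, 3 of length 2. Total 6.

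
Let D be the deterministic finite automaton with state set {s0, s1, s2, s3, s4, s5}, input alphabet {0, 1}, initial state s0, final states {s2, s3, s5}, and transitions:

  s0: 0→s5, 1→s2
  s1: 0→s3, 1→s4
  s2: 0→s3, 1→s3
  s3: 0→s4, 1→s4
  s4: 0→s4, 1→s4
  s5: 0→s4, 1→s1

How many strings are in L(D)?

The useful subgraph on states {s0, s1, s2, s3, s5} is acyclic, so L(D) is finite; the longest accepting path visits 4 useful states, giving maximum string length 3.
Counting accepting paths from s0 by length: 2 of length 1, 2 of length 2, 1 of length 3. Total 5.

5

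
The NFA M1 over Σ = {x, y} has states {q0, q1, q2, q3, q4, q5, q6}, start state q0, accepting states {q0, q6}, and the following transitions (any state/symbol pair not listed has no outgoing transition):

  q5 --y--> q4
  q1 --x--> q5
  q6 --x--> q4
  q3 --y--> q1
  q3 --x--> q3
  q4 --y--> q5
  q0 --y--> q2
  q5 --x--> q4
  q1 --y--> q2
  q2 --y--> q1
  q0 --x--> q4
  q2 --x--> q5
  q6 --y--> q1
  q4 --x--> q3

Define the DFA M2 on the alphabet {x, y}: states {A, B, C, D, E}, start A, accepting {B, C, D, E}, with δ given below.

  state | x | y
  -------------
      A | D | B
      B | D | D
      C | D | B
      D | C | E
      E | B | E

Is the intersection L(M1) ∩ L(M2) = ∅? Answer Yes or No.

Yes

Exploring the product automaton M1 × M2 from the start pair (q0, A), following both machines on each input symbol, reaches 18 state pairs: (q0, A), (q4, D), (q2, B), (q3, C), (q5, E), (q5, D), (q1, D), (q3, D), (q1, B), (q4, B), (q4, E), (q4, C), (q5, C), (q2, E), (q1, E), (q2, D), (q3, B), (q5, B).
M1 accepts in {q0, q6} and M2 accepts in {B, C, D, E}; no reachable pair has both components accepting, so no string drives both machines to acceptance simultaneously and L(M1) ∩ L(M2) = ∅.
So no string is accepted by both, and the intersection is empty.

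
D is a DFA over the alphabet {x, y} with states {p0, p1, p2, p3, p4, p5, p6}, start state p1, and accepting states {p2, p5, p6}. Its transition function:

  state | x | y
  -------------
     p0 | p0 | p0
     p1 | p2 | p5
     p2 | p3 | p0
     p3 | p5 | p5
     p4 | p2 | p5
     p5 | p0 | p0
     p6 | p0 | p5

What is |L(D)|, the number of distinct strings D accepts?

The useful subgraph on states {p1, p2, p3, p5} is acyclic, so L(D) is finite; the longest accepting path visits 4 useful states, giving maximum string length 3.
Counting accepting paths from p1 by length: 2 of length 1, 2 of length 3. Total 4.

4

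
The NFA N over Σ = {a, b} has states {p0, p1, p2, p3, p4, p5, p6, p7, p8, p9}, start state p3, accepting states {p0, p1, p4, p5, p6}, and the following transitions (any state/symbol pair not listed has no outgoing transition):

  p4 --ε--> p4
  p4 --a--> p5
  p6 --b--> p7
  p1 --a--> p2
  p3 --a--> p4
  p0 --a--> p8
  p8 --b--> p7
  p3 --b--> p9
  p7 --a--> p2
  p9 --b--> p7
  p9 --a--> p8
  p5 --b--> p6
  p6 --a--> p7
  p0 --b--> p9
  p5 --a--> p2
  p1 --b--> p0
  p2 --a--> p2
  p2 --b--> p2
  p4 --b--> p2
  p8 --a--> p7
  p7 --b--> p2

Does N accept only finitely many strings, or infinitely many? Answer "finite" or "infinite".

finite

The useful states (reachable from p3 and able to reach an accepting state) are {p3, p4, p5, p6}.
Restricted to these states the transition graph has no cycle, so every accepting path has bounded length and L is finite.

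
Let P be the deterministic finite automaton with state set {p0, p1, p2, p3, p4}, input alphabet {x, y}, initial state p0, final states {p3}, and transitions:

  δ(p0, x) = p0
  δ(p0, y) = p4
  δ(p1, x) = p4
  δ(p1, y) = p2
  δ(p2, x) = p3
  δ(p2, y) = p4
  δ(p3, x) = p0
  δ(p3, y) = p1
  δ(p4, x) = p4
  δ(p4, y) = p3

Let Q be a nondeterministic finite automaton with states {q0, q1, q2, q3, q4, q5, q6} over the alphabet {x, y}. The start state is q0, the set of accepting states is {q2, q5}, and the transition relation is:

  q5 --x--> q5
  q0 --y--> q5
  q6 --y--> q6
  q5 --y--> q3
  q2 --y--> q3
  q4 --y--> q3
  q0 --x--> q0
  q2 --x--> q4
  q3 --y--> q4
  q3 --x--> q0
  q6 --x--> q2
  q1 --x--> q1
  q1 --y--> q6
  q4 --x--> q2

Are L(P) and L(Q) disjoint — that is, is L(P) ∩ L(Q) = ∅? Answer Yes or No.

Yes

Exploring the product automaton P × Q from the start pair (p0, q0), following both machines on each input symbol, reaches 9 state pairs: (p0, q0), (p4, q5), (p3, q3), (p1, q4), (p4, q2), (p2, q3), (p4, q4), (p3, q0), (p1, q5).
P accepts in {p3} and Q accepts in {q2, q5}; no reachable pair has both components accepting, so no string drives both machines to acceptance simultaneously and L(P) ∩ L(Q) = ∅.
So no string is accepted by both, and the intersection is empty.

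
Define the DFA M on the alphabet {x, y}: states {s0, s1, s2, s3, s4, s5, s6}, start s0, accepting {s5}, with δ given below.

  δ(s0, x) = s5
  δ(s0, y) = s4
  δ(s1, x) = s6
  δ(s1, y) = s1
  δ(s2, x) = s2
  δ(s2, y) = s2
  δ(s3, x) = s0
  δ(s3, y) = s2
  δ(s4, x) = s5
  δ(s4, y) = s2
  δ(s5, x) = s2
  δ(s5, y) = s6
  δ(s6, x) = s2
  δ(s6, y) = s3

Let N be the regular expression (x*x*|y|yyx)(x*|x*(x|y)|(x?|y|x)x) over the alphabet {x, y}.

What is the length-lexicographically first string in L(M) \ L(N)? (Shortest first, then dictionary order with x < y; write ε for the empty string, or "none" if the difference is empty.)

xyyxx

The string xyyxx is accepted by M but not by N.
No shorter string lies in the difference, and xyyxx is the lexicographically first length-5 string in L(M) \ L(N).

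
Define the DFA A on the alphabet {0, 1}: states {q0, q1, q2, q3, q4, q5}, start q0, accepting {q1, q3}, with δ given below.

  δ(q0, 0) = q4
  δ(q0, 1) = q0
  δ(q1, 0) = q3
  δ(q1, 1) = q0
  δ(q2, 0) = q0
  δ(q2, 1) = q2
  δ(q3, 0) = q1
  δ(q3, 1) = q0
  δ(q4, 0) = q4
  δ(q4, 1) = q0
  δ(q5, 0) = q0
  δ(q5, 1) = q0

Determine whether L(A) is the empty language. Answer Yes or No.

Yes

The states reachable from the start state are {q0, q4}.
None of the accepting states {q1, q3} is reachable, so no string is accepted and L(A) = ∅.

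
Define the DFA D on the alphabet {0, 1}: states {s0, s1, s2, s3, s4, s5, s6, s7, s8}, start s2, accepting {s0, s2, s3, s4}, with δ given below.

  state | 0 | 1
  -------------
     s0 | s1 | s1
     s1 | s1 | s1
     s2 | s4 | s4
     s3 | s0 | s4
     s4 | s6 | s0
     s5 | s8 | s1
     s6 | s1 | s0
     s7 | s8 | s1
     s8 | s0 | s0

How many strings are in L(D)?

The useful subgraph on states {s0, s2, s4, s6} is acyclic, so L(D) is finite; the longest accepting path visits 4 useful states, giving maximum string length 3.
Counting accepting paths from s2 by length: 1 of length 0, 2 of length 1, 2 of length 2, 2 of length 3. Total 7.

7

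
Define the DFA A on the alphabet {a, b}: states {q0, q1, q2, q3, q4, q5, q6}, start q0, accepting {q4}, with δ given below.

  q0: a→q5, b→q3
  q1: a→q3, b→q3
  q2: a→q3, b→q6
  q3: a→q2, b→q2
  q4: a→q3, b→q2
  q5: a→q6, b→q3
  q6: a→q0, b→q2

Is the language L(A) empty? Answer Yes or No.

Yes

The states reachable from the start state are {q0, q2, q3, q5, q6}.
None of the accepting states {q4} is reachable, so no string is accepted and L(A) = ∅.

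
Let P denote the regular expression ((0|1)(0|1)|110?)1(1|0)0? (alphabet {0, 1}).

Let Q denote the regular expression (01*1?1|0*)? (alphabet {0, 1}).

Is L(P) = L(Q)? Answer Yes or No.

No

The string 0010 is accepted by P but rejected by Q.
So L(P) ≠ L(Q).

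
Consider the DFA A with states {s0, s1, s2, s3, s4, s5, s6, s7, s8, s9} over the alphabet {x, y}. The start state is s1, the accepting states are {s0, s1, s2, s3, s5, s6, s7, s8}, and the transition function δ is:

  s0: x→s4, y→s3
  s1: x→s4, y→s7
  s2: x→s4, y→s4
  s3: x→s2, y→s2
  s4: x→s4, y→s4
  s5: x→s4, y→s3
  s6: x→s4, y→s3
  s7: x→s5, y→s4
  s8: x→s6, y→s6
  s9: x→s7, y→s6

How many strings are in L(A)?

6

The useful subgraph on states {s1, s2, s3, s5, s7} is acyclic, so L(A) is finite; the longest accepting path visits 5 useful states, giving maximum string length 4.
Counting accepting paths from s1 by length: 1 of length 0, 1 of length 1, 1 of length 2, 1 of length 3, 2 of length 4. Total 6.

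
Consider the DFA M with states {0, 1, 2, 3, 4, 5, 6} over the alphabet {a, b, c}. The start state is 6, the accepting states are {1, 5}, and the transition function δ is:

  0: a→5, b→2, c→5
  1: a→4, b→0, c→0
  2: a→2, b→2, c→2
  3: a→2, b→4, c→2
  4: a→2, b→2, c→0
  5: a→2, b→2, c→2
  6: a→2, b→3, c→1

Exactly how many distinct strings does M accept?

9

The useful subgraph on states {0, 1, 3, 4, 5, 6} is acyclic, so L(M) is finite; the longest accepting path visits 5 useful states, giving maximum string length 4.
Counting accepting paths from 6 by length: 1 of length 1, 4 of length 3, 4 of length 4. Total 9.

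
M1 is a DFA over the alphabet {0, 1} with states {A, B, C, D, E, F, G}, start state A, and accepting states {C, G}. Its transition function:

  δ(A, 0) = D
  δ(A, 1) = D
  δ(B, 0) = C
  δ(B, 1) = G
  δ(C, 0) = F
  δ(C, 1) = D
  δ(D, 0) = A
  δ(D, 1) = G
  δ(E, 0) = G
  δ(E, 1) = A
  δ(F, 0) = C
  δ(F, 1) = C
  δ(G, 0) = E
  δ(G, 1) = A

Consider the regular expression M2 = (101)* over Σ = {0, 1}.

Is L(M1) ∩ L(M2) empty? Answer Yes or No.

Yes

Converting the expression M2 to a DFA (subset construction, then merging equivalent states) gives the minimal DFA with states {r0, r1, r2, r3}, start state r0, accepting states {r0} and transitions r0: 0→r1, 1→r2; r1: 0→r1, 1→r1; r2: 0→r3, 1→r1; r3: 0→r1, 1→r0.
Exploring the product automaton M1 × M2 from the start pair (A, r0), following both machines on each input symbol, reaches 10 state pairs: (A, r0), (D, r1), (D, r2), (A, r1), (G, r1), (A, r3), (E, r1), (D, r0), (G, r2), (E, r3).
M1 accepts in {C, G} and M2 accepts in {r0}; no reachable pair has both components accepting, so no string drives both machines to acceptance simultaneously and L(M1) ∩ L(M2) = ∅.
So no string is accepted by both, and the intersection is empty.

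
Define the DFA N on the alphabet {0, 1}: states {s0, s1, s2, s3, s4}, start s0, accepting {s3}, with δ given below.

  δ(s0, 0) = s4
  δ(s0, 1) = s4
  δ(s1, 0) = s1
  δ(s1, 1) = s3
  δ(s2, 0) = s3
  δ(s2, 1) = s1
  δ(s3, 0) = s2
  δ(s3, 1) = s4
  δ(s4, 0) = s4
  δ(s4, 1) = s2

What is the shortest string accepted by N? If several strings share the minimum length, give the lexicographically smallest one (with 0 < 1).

010

A breadth-first search from s0 reaches an accepting state first via the path s0 → s4 → s2 → s3 on input 010.
No string of length < 3 is accepted (BFS exhausts all shorter strings without reaching an accepting state), and 010 is the lexicographically least accepting string of length 3.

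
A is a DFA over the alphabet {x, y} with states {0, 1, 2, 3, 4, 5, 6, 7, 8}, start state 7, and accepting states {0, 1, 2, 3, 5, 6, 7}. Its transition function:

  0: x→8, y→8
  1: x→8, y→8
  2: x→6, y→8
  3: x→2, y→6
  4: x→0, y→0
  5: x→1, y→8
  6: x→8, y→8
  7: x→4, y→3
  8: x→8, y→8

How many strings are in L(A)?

The useful subgraph on states {0, 2, 3, 4, 6, 7} is acyclic, so L(A) is finite; the longest accepting path visits 4 useful states, giving maximum string length 3.
Counting accepting paths from 7 by length: 1 of length 0, 1 of length 1, 4 of length 2, 1 of length 3. Total 7.

7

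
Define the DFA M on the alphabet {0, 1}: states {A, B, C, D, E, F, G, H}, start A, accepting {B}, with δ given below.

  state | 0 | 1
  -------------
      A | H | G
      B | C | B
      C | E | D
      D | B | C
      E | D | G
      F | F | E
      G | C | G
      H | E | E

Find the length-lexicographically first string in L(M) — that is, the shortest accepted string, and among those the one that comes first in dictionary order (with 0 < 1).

0000

A breadth-first search from A reaches an accepting state first via the path A → H → E → D → B on input 0000.
No string of length < 4 is accepted (BFS exhausts all shorter strings without reaching an accepting state), and 0000 is the lexicographically least accepting string of length 4.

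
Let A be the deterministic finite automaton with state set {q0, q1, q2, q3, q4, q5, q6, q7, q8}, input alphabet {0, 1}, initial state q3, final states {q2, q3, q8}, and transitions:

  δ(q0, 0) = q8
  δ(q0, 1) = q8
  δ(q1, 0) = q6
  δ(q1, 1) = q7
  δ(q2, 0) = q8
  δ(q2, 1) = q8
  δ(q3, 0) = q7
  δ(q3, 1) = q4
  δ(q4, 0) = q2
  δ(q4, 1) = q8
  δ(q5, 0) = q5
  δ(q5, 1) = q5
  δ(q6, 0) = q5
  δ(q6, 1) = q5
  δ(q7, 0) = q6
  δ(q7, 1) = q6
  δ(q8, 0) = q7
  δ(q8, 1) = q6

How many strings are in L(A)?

The useful subgraph on states {q2, q3, q4, q8} is acyclic, so L(A) is finite; the longest accepting path visits 4 useful states, giving maximum string length 3.
Counting accepting paths from q3 by length: 1 of length 0, 2 of length 2, 2 of length 3. Total 5.

5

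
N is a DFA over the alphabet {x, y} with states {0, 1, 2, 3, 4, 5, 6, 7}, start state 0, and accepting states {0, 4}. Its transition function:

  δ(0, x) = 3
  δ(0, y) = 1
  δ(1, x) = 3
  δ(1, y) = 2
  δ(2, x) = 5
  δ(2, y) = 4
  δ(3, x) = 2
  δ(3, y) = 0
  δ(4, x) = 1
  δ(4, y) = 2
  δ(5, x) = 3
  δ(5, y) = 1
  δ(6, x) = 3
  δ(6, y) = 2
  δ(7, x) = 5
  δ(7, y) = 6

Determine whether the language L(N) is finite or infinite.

State 1 is reachable from the start and can reach an accepting state, and it lies on the cycle 1 → 2 → 4 → 1.
Traversing that cycle any number of times yields accepted strings of unbounded length, so the language is infinite.

infinite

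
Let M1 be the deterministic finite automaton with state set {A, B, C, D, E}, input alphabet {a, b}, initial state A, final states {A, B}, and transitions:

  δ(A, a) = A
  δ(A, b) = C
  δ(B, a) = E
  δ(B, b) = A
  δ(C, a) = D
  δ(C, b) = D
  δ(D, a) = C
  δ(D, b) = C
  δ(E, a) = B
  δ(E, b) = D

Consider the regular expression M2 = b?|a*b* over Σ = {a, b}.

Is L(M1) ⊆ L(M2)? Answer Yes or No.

Yes

Converting the expression M2 to a DFA (subset construction, then merging equivalent states) gives the minimal DFA with states {r0, r1, r2}, start state r0, accepting states {r0, r1} and transitions r0: a→r0, b→r1; r1: a→r2, b→r1; r2: a→r2, b→r2.
Exploring the product automaton M1 × M2 from the start pair (A, r0), following both machines on each input symbol, reaches 5 state pairs: (A, r0), (C, r1), (D, r2), (D, r1), (C, r2).
M1 accepts in {A, B} and M2 accepts in {r0, r1}. The reachable pairs whose M1-component is accepting are (A, r0); in each of them the M2-component is accepting too, so the product for L(M1) \ L(M2) (M1-component accepting, M2-component rejecting) has no reachable accepting pair and the difference is empty.
Hence every string in L(M1) is also in L(M2).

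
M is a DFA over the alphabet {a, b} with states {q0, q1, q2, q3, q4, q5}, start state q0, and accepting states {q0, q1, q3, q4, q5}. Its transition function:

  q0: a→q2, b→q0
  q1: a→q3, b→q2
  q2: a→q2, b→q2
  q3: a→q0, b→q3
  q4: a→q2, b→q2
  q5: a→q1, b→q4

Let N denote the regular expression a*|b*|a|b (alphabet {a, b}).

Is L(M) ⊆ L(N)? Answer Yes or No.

Yes

Converting the expression N to a DFA (subset construction, then merging equivalent states) gives the minimal DFA with states {n0, n1, n2, n3}, start state n0, accepting states {n0, n1, n2} and transitions n0: a→n1, b→n2; n1: a→n1, b→n3; n2: a→n3, b→n2; n3: a→n3, b→n3.
Exploring the product automaton M × N from the start pair (q0, n0), following both machines on each input symbol, reaches 4 state pairs: (q0, n0), (q2, n1), (q0, n2), (q2, n3).
M accepts in {q0, q1, q3, q4, q5} and N accepts in {n0, n1, n2}. The reachable pairs whose M-component is accepting are (q0, n0), (q0, n2); in each of them the N-component is accepting too, so the product for L(M) \ L(N) (M-component accepting, N-component rejecting) has no reachable accepting pair and the difference is empty.
Hence every string in L(M) is also in L(N).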